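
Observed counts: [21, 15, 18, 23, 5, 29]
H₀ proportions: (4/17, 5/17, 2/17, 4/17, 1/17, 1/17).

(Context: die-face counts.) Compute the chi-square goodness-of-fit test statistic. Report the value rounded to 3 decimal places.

test statistic = 90.473

n = 111; E_i = n·p_i = [26.12, 32.65, 13.06, 26.12, 6.53, 6.53]
χ² = (21−26.12)²/26.12 + (15−32.65)²/32.65 + (18−13.06)²/13.06 + (23−26.12)²/26.12 + (5−6.53)²/6.53 + (29−6.53)²/6.53 = 90.4730
df = 5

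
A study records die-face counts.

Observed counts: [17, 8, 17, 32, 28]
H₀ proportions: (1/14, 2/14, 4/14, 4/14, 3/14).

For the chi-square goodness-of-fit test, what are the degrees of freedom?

degrees of freedom = 4

df = k − 1 = 5 − 1 = 4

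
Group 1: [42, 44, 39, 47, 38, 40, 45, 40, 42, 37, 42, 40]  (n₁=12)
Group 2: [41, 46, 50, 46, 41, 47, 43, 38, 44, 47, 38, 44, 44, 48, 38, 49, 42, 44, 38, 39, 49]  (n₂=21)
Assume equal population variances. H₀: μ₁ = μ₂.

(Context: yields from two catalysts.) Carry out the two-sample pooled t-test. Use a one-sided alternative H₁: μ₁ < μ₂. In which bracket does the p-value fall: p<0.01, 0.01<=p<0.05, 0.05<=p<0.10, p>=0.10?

x̄₁=41.333, s₁=2.934, n₁=12
x̄₂=43.619, s₂=3.981, n₂=21
s_p² = [11·2.934² + 20·3.981²]/31 = 13.2780
SE = √(s_p²·(1/12+1/21)) = 1.3186
t = (41.333−43.619)/1.3186 = -1.7334
df = 31
p-value (one-sided, H₁ less) = 0.04648
→ bracket: 0.01<=p<0.05

p-value bracket: 0.01<=p<0.05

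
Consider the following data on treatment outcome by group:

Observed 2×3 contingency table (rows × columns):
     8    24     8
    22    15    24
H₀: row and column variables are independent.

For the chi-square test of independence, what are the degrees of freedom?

df = (r−1)(c−1) = (2−1)·(3−1) = 2

degrees of freedom = 2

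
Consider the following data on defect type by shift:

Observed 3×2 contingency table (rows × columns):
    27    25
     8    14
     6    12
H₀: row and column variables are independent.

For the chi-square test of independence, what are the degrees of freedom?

degrees of freedom = 2

df = (r−1)(c−1) = (3−1)·(2−1) = 2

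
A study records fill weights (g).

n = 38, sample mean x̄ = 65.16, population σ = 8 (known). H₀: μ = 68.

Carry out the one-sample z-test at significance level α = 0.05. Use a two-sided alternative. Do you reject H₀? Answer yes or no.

reject H₀: yes

SE = σ/√n = 8/√38 = 1.2978
z = (x̄−μ₀)/SE = (65.16−68)/1.2978 = -2.1884
p-value (two-sided) = 0.02864
At α=0.05: p < α → reject H₀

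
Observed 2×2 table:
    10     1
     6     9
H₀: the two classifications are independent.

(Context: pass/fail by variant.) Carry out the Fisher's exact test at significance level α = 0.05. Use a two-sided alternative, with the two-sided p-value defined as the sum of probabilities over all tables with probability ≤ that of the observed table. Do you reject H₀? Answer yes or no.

Margins: r₁=11, r₂=15, c₁=16, c₂=10, n=26
p_obs = C(11,10)·C(15,6)/C(26,16); sum pmf over tables with pmf ≤ p_obs
p-value (two-sided) = 0.01435
At α=0.05: p < α → reject H₀

reject H₀: yes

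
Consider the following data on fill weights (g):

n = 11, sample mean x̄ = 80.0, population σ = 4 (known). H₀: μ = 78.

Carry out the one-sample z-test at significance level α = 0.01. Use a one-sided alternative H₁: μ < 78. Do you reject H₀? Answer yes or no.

SE = σ/√n = 4/√11 = 1.2060
z = (x̄−μ₀)/SE = (80.0−78)/1.2060 = 1.6583
p-value (one-sided, H₁ less) = 0.95137
At α=0.01: p ≥ α → fail to reject H₀

reject H₀: no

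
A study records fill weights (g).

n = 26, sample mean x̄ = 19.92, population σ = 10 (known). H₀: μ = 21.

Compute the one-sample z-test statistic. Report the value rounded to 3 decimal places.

SE = σ/√n = 10/√26 = 1.9612
z = (x̄−μ₀)/SE = (19.92−21)/1.9612 = -0.5507

test statistic = -0.551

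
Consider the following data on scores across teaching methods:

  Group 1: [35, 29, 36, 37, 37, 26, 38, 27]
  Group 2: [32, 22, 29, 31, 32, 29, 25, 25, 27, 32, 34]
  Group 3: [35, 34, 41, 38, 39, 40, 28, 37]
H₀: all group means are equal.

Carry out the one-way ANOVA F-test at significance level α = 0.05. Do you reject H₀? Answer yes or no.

reject H₀: yes

Group means [33.12, 28.91, 36.50], grand mean 32.407
SSB = Σnᵢ(x̄ᵢ−x̄)² = 272.734; SSW = ΣΣ(x−x̄ᵢ)² = 433.784
MSB = 272.734/2 = 136.3672; MSW = 433.784/24 = 18.0743
F = MSB/MSW = 7.5448
df = (2, 24)
p-value (upper-tail) = 0.00287
At α=0.05: p < α → reject H₀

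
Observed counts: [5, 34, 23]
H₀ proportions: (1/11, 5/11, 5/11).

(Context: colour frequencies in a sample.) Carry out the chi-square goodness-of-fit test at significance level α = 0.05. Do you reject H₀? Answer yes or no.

reject H₀: no

n = 62; E_i = n·p_i = [5.64, 28.18, 28.18]
χ² = (5−5.64)²/5.64 + (34−28.18)²/28.18 + (23−28.18)²/28.18 = 2.2258
df = 2
p-value (upper-tail) = 0.32860
At α=0.05: p ≥ α → fail to reject H₀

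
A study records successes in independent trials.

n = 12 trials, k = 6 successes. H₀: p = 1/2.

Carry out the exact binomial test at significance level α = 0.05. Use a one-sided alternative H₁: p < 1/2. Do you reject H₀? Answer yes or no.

Exact binomial: n=12, k=6, p₀=1/2=0.5000
P(X≤6) from Σ C(n,i)·p₀^i·(1−p₀)^(n−i)
p-value (one-sided, H₁ less) = 0.61279
At α=0.05: p ≥ α → fail to reject H₀

reject H₀: no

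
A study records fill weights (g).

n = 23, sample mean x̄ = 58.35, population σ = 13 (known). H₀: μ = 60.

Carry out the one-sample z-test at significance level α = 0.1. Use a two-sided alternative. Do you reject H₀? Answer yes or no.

reject H₀: no

SE = σ/√n = 13/√23 = 2.7107
z = (x̄−μ₀)/SE = (58.35−60)/2.7107 = -0.6087
p-value (two-sided) = 0.54272
At α=0.1: p ≥ α → fail to reject H₀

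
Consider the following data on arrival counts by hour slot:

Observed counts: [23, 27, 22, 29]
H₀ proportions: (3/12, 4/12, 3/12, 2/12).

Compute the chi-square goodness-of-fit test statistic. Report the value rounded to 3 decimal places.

test statistic = 10.733

n = 101; E_i = n·p_i = [25.25, 33.67, 25.25, 16.83]
χ² = (23−25.25)²/25.25 + (27−33.67)²/33.67 + (22−25.25)²/25.25 + (29−16.83)²/16.83 = 10.7327
df = 3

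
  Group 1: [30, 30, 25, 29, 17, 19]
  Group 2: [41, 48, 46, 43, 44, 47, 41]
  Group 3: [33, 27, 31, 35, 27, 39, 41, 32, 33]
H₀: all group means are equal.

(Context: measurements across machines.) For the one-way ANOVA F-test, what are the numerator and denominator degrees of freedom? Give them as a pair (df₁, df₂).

degrees of freedom = [2, 19]

k = 3 groups, N = 22 total
df = (k−1, N−k) = (3−1, 22−3) = (2, 19)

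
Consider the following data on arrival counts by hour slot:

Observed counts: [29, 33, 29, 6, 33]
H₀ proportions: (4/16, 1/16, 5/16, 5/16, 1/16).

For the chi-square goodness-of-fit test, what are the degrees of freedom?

degrees of freedom = 4

df = k − 1 = 5 − 1 = 4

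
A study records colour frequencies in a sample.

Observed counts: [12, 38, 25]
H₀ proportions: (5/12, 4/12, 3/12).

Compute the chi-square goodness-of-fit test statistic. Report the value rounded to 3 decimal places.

n = 75; E_i = n·p_i = [31.25, 25.00, 18.75]
χ² = (12−31.25)²/31.25 + (38−25.00)²/25.00 + (25−18.75)²/18.75 = 20.7013
df = 2

test statistic = 20.701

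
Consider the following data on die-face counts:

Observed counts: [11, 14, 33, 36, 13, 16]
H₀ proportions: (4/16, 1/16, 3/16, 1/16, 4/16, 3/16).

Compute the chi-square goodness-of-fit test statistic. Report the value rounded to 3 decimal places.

n = 123; E_i = n·p_i = [30.75, 7.69, 23.06, 7.69, 30.75, 23.06]
χ² = (11−30.75)²/30.75 + (14−7.69)²/7.69 + (33−23.06)²/23.06 + (36−7.69)²/7.69 + (13−30.75)²/30.75 + (16−23.06)²/23.06 = 138.8320
df = 5

test statistic = 138.832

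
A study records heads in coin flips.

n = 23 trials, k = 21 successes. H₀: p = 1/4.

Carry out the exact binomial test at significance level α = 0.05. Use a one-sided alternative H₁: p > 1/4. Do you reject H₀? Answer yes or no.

Exact binomial: n=23, k=21, p₀=1/4=0.2500
P(X≥21) from Σ C(n,i)·p₀^i·(1−p₀)^(n−i)
p-value (one-sided, H₁ greater) = 0.00000
At α=0.05: p < α → reject H₀

reject H₀: yes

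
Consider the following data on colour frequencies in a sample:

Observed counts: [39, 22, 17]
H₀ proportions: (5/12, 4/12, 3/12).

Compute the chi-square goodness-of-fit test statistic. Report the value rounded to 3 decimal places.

test statistic = 2.236

n = 78; E_i = n·p_i = [32.50, 26.00, 19.50]
χ² = (39−32.50)²/32.50 + (22−26.00)²/26.00 + (17−19.50)²/19.50 = 2.2359
df = 2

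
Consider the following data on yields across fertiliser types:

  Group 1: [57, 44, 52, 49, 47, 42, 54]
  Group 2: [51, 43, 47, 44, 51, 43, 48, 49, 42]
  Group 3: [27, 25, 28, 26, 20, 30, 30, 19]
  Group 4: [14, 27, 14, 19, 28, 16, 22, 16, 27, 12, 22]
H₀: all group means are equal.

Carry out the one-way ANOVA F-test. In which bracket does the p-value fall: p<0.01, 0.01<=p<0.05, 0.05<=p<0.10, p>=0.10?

p-value bracket: p<0.01

Group means [49.29, 46.44, 25.62, 19.73], grand mean 33.857
SSB = Σnᵢ(x̄ᵢ−x̄)² = 5830.578; SSW = ΣΣ(x−x̄ᵢ)² = 735.708
MSB = 5830.578/3 = 1943.5260; MSW = 735.708/31 = 23.7325
F = MSB/MSW = 81.8930
df = (3, 31)
p-value (upper-tail) = 0.00000
→ bracket: p<0.01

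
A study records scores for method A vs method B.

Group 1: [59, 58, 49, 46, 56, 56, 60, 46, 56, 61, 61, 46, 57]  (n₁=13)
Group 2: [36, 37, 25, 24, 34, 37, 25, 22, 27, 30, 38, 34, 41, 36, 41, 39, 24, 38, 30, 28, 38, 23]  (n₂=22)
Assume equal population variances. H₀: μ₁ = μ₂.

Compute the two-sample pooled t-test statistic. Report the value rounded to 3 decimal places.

x̄₁=54.692, s₁=5.822, n₁=13
x̄₂=32.136, s₂=6.416, n₂=22
s_p² = [12·5.822² + 21·6.416²]/33 = 38.5261
SE = √(s_p²·(1/13+1/22)) = 2.1713
t = (54.692−32.136)/2.1713 = 10.3880
df = 33

test statistic = 10.388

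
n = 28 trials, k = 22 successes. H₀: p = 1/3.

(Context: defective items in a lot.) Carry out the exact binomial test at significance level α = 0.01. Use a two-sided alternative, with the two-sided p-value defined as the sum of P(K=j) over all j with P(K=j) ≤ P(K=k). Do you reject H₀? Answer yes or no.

Exact binomial: n=28, k=22, p₀=1/3=0.3333
P(X=j) = C(n,j)·p₀^j·(1−p₀)^(n−j); p = Σ P(X=j) over j with P(X=j) ≤ P(X=22)
p-value (two-sided) = 0.00000
At α=0.01: p < α → reject H₀

reject H₀: yes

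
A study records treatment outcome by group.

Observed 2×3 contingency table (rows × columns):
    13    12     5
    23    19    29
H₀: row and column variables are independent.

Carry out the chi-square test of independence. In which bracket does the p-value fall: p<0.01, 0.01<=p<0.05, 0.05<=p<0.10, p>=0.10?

p-value bracket: 0.05<=p<0.10

Row totals [30, 71], col totals [36, 31, 34], n=101
χ² = (13−10.69)²/10.69 + (12−9.21)²/9.21 + (5−10.10)²/10.10 + (23−25.31)²/25.31 + (19−21.79)²/21.79 + (29−23.90)²/23.90 = 5.5747
df = 2
p-value (upper-tail) = 0.06159
→ bracket: 0.05<=p<0.10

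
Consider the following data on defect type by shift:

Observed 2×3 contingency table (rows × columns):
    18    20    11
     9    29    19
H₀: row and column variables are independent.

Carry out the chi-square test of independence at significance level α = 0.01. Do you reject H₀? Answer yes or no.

Row totals [49, 57], col totals [27, 49, 30], n=106
χ² = (18−12.48)²/12.48 + (20−22.65)²/22.65 + (11−13.87)²/13.87 + (9−14.52)²/14.52 + (29−26.35)²/26.35 + (19−16.13)²/16.13 = 6.2180
df = 2
p-value (upper-tail) = 0.04464
At α=0.01: p ≥ α → fail to reject H₀

reject H₀: no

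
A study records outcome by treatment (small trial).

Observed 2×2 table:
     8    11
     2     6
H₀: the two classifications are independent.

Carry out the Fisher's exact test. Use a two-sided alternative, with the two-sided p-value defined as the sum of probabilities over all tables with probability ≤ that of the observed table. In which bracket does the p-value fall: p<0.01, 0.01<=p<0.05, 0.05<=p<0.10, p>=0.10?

Margins: r₁=19, r₂=8, c₁=10, c₂=17, n=27
p_obs = C(19,8)·C(8,2)/C(27,10); sum pmf over tables with pmf ≤ p_obs
p-value (two-sided) = 0.66552
→ bracket: p>=0.10

p-value bracket: p>=0.10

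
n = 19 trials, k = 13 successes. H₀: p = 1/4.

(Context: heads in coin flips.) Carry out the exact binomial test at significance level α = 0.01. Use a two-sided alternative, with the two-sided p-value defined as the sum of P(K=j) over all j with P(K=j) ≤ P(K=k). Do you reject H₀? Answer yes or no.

Exact binomial: n=19, k=13, p₀=1/4=0.2500
P(X=j) = C(n,j)·p₀^j·(1−p₀)^(n−j); p = Σ P(X=j) over j with P(X=j) ≤ P(X=13)
p-value (two-sided) = 0.00008
At α=0.01: p < α → reject H₀

reject H₀: yes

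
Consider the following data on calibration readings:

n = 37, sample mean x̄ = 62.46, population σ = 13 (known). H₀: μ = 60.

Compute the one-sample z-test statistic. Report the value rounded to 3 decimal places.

SE = σ/√n = 13/√37 = 2.1372
z = (x̄−μ₀)/SE = (62.46−60)/2.1372 = 1.1510

test statistic = 1.151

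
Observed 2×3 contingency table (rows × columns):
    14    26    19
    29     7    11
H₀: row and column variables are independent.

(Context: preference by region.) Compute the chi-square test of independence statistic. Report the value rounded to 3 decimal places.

test statistic = 17.167

Row totals [59, 47], col totals [43, 33, 30], n=106
χ² = (14−23.93)²/23.93 + (26−18.37)²/18.37 + (19−16.70)²/16.70 + (29−19.07)²/19.07 + (7−14.63)²/14.63 + (11−13.30)²/13.30 = 17.1668
df = 2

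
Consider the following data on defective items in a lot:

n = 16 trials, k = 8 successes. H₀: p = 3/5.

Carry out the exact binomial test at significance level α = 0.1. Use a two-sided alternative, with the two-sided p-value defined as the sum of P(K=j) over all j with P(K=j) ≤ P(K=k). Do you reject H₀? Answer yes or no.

Exact binomial: n=16, k=8, p₀=3/5=0.6000
P(X=j) = C(n,j)·p₀^j·(1−p₀)^(n−j); p = Σ P(X=j) over j with P(X=j) ≤ P(X=8)
p-value (two-sided) = 0.45050
At α=0.1: p ≥ α → fail to reject H₀

reject H₀: no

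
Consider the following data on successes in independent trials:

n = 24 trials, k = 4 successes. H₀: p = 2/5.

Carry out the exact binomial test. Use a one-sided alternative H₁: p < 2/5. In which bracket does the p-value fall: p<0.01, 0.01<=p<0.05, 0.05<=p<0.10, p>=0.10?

p-value bracket: 0.01<=p<0.05

Exact binomial: n=24, k=4, p₀=2/5=0.4000
P(X≤4) from Σ C(n,i)·p₀^i·(1−p₀)^(n−i)
p-value (one-sided, H₁ less) = 0.01345
→ bracket: 0.01<=p<0.05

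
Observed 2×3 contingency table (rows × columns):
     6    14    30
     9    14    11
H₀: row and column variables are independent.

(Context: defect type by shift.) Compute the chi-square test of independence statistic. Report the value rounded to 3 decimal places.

test statistic = 6.597

Row totals [50, 34], col totals [15, 28, 41], n=84
χ² = (6−8.93)²/8.93 + (14−16.67)²/16.67 + (30−24.40)²/24.40 + (9−6.07)²/6.07 + (14−11.33)²/11.33 + (11−16.60)²/16.60 = 6.5966
df = 2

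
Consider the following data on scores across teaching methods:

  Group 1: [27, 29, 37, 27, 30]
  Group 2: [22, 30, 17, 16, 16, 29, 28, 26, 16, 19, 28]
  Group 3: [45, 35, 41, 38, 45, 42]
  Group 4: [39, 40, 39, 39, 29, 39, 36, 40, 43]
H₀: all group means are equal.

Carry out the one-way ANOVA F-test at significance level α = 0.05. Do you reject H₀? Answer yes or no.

Group means [30.00, 22.45, 41.00, 38.22], grand mean 31.839
SSB = Σnᵢ(x̄ᵢ−x̄)² = 1855.911; SSW = ΣΣ(x−x̄ᵢ)² = 608.283
MSB = 1855.911/3 = 618.6369; MSW = 608.283/27 = 22.5290
F = MSB/MSW = 27.4596
df = (3, 27)
p-value (upper-tail) = 0.00000
At α=0.05: p < α → reject H₀

reject H₀: yes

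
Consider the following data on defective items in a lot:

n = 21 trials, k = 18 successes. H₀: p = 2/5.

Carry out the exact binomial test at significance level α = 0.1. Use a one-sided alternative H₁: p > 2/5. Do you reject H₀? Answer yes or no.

Exact binomial: n=21, k=18, p₀=2/5=0.4000
P(X≥18) from Σ C(n,i)·p₀^i·(1−p₀)^(n−i)
p-value (one-sided, H₁ greater) = 0.00002
At α=0.1: p < α → reject H₀

reject H₀: yes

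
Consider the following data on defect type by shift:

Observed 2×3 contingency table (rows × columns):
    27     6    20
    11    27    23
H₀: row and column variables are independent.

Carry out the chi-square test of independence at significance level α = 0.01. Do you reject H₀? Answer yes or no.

Row totals [53, 61], col totals [38, 33, 43], n=114
χ² = (27−17.67)²/17.67 + (6−15.34)²/15.34 + (20−19.99)²/19.99 + (11−20.33)²/20.33 + (27−17.66)²/17.66 + (23−23.01)²/23.01 = 19.8461
df = 2
p-value (upper-tail) = 0.00005
At α=0.01: p < α → reject H₀

reject H₀: yes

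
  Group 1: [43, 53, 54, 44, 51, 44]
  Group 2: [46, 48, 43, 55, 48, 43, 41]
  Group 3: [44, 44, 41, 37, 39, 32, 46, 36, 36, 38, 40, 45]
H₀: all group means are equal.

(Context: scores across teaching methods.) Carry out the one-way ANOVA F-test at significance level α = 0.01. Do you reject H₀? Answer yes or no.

reject H₀: yes

Group means [48.17, 46.29, 39.83], grand mean 43.640
SSB = Σnᵢ(x̄ᵢ−x̄)² = 345.831; SSW = ΣΣ(x−x̄ᵢ)² = 461.929
MSB = 345.831/2 = 172.9157; MSW = 461.929/22 = 20.9968
F = MSB/MSW = 8.2354
df = (2, 22)
p-value (upper-tail) = 0.00214
At α=0.01: p < α → reject H₀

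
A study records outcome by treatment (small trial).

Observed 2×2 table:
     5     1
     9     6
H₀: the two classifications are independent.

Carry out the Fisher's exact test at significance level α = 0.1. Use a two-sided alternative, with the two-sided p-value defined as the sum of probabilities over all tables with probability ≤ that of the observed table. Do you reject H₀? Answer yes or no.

Margins: r₁=6, r₂=15, c₁=14, c₂=7, n=21
p_obs = C(6,5)·C(15,9)/C(21,14); sum pmf over tables with pmf ≤ p_obs
p-value (two-sided) = 0.61262
At α=0.1: p ≥ α → fail to reject H₀

reject H₀: no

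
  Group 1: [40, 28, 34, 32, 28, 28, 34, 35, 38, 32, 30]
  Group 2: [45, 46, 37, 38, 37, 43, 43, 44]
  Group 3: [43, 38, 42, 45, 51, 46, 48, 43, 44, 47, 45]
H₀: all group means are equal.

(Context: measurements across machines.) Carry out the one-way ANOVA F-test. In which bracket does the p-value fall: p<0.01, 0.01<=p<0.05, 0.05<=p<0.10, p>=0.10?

Group means [32.64, 41.62, 44.73], grand mean 39.467
SSB = Σnᵢ(x̄ᵢ−x̄)² = 854.864; SSW = ΣΣ(x−x̄ᵢ)² = 376.602
MSB = 854.864/2 = 427.4322; MSW = 376.602/27 = 13.9482
F = MSB/MSW = 30.6442
df = (2, 27)
p-value (upper-tail) = 0.00000
→ bracket: p<0.01

p-value bracket: p<0.01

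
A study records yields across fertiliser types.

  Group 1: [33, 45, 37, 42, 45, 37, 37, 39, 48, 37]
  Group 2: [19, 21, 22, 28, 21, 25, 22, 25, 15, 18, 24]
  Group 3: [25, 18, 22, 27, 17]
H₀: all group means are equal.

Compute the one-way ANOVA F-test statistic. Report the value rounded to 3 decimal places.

Group means [40.00, 21.82, 21.80], grand mean 28.808
SSB = Σnᵢ(x̄ᵢ−x̄)² = 2035.602; SSW = ΣΣ(x−x̄ᵢ)² = 412.436
MSB = 2035.602/2 = 1017.8010; MSW = 412.436/23 = 17.9320
F = MSB/MSW = 56.7589
df = (2, 23)

test statistic = 56.759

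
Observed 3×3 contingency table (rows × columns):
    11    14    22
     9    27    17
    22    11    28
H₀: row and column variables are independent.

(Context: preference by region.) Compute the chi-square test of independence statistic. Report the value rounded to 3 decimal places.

Row totals [47, 53, 61], col totals [42, 52, 67], n=161
χ² = (11−12.26)²/12.26 + (14−15.18)²/15.18 + (22−19.56)²/19.56 + (9−13.83)²/13.83 + (27−17.12)²/17.12 + (17−22.06)²/22.06 + (22−15.91)²/15.91 + (11−19.70)²/19.70 + (28−25.39)²/25.39 = 15.5154
df = 4

test statistic = 15.515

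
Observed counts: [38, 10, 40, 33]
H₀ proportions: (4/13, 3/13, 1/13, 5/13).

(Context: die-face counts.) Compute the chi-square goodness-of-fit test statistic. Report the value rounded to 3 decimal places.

test statistic = 116.667

n = 121; E_i = n·p_i = [37.23, 27.92, 9.31, 46.54]
χ² = (38−37.23)²/37.23 + (10−27.92)²/27.92 + (40−9.31)²/9.31 + (33−46.54)²/46.54 = 116.6672
df = 3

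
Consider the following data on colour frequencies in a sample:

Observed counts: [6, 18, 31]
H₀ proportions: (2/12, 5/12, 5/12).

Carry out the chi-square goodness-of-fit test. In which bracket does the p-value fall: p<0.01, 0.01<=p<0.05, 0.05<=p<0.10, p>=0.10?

p-value bracket: 0.05<=p<0.10

n = 55; E_i = n·p_i = [9.17, 22.92, 22.92]
χ² = (6−9.17)²/9.17 + (18−22.92)²/22.92 + (31−22.92)²/22.92 = 5.0000
df = 2
p-value (upper-tail) = 0.08208
→ bracket: 0.05<=p<0.10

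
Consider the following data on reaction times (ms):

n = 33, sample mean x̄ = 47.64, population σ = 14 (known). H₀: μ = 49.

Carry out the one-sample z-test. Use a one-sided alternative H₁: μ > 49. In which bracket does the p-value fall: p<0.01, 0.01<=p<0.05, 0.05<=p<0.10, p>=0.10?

p-value bracket: p>=0.10

SE = σ/√n = 14/√33 = 2.4371
z = (x̄−μ₀)/SE = (47.64−49)/2.4371 = -0.5580
p-value (one-sided, H₁ greater) = 0.71159
→ bracket: p>=0.10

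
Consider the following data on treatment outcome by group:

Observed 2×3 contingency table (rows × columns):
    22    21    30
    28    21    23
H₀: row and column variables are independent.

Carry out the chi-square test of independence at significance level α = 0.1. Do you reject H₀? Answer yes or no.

reject H₀: no

Row totals [73, 72], col totals [50, 42, 53], n=145
χ² = (22−25.17)²/25.17 + (21−21.14)²/21.14 + (30−26.68)²/26.68 + (28−24.83)²/24.83 + (21−20.86)²/20.86 + (23−26.32)²/26.32 = 1.6377
df = 2
p-value (upper-tail) = 0.44094
At α=0.1: p ≥ α → fail to reject H₀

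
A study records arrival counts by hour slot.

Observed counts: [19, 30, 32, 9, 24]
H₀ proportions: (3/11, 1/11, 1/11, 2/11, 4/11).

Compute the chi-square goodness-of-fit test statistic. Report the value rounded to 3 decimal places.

test statistic = 101.063

n = 114; E_i = n·p_i = [31.09, 10.36, 10.36, 20.73, 41.45]
χ² = (19−31.09)²/31.09 + (30−10.36)²/10.36 + (32−10.36)²/10.36 + (9−20.73)²/20.73 + (24−41.45)²/41.45 = 101.0629
df = 4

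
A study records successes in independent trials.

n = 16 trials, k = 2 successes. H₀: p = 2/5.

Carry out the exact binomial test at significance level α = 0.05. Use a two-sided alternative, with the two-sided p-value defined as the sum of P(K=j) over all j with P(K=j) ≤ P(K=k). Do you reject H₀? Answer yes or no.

Exact binomial: n=16, k=2, p₀=2/5=0.4000
P(X=j) = C(n,j)·p₀^j·(1−p₀)^(n−j); p = Σ P(X=j) over j with P(X=j) ≤ P(X=2)
p-value (two-sided) = 0.03748
At α=0.05: p < α → reject H₀

reject H₀: yes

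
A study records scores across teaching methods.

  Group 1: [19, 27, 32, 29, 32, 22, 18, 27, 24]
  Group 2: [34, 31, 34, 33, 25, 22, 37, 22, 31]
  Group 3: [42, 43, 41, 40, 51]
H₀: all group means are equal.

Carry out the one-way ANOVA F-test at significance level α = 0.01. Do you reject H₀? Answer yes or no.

Group means [25.56, 29.89, 43.40], grand mean 31.130
SSB = Σnᵢ(x̄ᵢ−x̄)² = 1046.298; SSW = ΣΣ(x−x̄ᵢ)² = 536.311
MSB = 1046.298/2 = 523.1488; MSW = 536.311/20 = 26.8156
F = MSB/MSW = 19.5092
df = (2, 20)
p-value (upper-tail) = 0.00002
At α=0.01: p < α → reject H₀

reject H₀: yes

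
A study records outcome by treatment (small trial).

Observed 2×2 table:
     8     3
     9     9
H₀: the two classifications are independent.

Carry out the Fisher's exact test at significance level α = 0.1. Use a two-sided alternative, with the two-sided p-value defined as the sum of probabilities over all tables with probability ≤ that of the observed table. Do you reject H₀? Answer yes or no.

reject H₀: no

Margins: r₁=11, r₂=18, c₁=17, c₂=12, n=29
p_obs = C(11,8)·C(18,9)/C(29,17); sum pmf over tables with pmf ≤ p_obs
p-value (two-sided) = 0.27317
At α=0.1: p ≥ α → fail to reject H₀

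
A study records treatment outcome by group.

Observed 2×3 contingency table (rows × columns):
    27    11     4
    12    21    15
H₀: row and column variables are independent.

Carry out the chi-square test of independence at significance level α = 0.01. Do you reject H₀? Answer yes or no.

Row totals [42, 48], col totals [39, 32, 19], n=90
χ² = (27−18.20)²/18.20 + (11−14.93)²/14.93 + (4−8.87)²/8.87 + (12−20.80)²/20.80 + (21−17.07)²/17.07 + (15−10.13)²/10.13 = 14.9290
df = 2
p-value (upper-tail) = 0.00057
At α=0.01: p < α → reject H₀

reject H₀: yes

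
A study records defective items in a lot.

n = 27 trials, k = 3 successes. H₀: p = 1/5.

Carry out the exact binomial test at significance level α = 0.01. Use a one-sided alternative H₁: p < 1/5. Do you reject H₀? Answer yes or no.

Exact binomial: n=27, k=3, p₀=1/5=0.2000
P(X≤3) from Σ C(n,i)·p₀^i·(1−p₀)^(n−i)
p-value (one-sided, H₁ less) = 0.18228
At α=0.01: p ≥ α → fail to reject H₀

reject H₀: no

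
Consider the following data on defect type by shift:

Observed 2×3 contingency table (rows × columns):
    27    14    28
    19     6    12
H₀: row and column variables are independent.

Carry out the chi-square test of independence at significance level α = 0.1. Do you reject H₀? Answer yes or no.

reject H₀: no

Row totals [69, 37], col totals [46, 20, 40], n=106
χ² = (27−29.94)²/29.94 + (14−13.02)²/13.02 + (28−26.04)²/26.04 + (19−16.06)²/16.06 + (6−6.98)²/6.98 + (12−13.96)²/13.96 = 1.4644
df = 2
p-value (upper-tail) = 0.48085
At α=0.1: p ≥ α → fail to reject H₀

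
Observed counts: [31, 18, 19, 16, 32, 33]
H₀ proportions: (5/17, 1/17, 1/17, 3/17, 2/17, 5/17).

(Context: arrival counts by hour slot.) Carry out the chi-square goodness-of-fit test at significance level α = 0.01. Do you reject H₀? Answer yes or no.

n = 149; E_i = n·p_i = [43.82, 8.76, 8.76, 26.29, 17.53, 43.82]
χ² = (31−43.82)²/43.82 + (18−8.76)²/8.76 + (19−8.76)²/8.76 + (16−26.29)²/26.29 + (32−17.53)²/17.53 + (33−43.82)²/43.82 = 44.0850
df = 5
p-value (upper-tail) = 0.00000
At α=0.01: p < α → reject H₀

reject H₀: yes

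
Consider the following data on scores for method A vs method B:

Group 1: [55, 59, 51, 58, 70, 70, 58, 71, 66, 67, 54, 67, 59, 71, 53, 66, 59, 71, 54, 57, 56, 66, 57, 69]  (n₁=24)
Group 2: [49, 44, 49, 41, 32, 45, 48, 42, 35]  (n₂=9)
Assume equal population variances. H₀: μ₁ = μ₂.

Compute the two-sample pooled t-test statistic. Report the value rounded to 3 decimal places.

x̄₁=61.833, s₁=6.729, n₁=24
x̄₂=42.778, s₂=6.037, n₂=9
s_p² = [23·6.729² + 8·6.037²]/31 = 42.9964
SE = √(s_p²·(1/24+1/9)) = 2.5630
t = (61.833−42.778)/2.5630 = 7.4349
df = 31

test statistic = 7.435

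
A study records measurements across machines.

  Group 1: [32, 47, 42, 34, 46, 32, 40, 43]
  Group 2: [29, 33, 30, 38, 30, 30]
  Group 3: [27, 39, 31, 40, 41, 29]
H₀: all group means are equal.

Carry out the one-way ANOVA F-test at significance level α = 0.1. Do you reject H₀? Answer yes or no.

reject H₀: yes

Group means [39.50, 31.67, 34.50], grand mean 35.650
SSB = Σnᵢ(x̄ᵢ−x̄)² = 221.717; SSW = ΣΣ(x−x̄ᵢ)² = 508.833
MSB = 221.717/2 = 110.8583; MSW = 508.833/17 = 29.9314
F = MSB/MSW = 3.7038
df = (2, 17)
p-value (upper-tail) = 0.04622
At α=0.1: p < α → reject H₀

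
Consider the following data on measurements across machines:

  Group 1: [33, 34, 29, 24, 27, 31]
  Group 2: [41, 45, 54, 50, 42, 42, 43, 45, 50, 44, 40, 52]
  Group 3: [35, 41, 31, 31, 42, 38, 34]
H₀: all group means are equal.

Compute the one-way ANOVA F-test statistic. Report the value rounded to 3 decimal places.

Group means [29.67, 45.67, 36.00], grand mean 39.120
SSB = Σnᵢ(x̄ᵢ−x̄)² = 1118.640; SSW = ΣΣ(x−x̄ᵢ)² = 430.000
MSB = 1118.640/2 = 559.3200; MSW = 430.000/22 = 19.5455
F = MSB/MSW = 28.6164
df = (2, 22)

test statistic = 28.616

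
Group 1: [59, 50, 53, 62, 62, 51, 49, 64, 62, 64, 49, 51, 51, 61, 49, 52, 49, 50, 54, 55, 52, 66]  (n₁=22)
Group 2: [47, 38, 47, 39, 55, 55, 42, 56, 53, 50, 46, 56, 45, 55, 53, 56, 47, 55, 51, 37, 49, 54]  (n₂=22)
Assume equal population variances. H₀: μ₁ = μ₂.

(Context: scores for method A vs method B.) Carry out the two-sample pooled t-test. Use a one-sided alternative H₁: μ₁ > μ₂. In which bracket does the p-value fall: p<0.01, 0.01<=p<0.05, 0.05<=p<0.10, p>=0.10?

x̄₁=55.227, s₁=5.960, n₁=22
x̄₂=49.364, s₂=6.176, n₂=22
s_p² = [21·5.960² + 21·6.176²]/42 = 36.8323
SE = √(s_p²·(1/22+1/22)) = 1.8299
t = (55.227−49.364)/1.8299 = 3.2044
df = 42
p-value (one-sided, H₁ greater) = 0.00129
→ bracket: p<0.01

p-value bracket: p<0.01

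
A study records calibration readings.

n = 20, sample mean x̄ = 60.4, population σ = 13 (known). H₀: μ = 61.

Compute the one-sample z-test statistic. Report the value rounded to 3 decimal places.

SE = σ/√n = 13/√20 = 2.9069
z = (x̄−μ₀)/SE = (60.4−61)/2.9069 = -0.2064

test statistic = -0.206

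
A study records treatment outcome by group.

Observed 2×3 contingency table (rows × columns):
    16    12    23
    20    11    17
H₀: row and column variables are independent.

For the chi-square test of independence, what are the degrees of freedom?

df = (r−1)(c−1) = (2−1)·(3−1) = 2

degrees of freedom = 2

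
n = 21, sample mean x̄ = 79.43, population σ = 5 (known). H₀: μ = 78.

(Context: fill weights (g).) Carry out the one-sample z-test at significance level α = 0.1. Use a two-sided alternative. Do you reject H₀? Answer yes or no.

reject H₀: no

SE = σ/√n = 5/√21 = 1.0911
z = (x̄−μ₀)/SE = (79.43−78)/1.0911 = 1.3106
p-value (two-sided) = 0.18999
At α=0.1: p ≥ α → fail to reject H₀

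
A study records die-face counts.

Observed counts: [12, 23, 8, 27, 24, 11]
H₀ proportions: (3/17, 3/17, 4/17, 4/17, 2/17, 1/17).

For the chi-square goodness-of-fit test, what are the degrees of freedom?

degrees of freedom = 5

df = k − 1 = 6 − 1 = 5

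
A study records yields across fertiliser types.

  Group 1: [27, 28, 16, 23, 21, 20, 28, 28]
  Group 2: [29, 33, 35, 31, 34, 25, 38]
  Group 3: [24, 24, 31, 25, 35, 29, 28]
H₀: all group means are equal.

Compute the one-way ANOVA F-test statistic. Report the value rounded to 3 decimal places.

Group means [23.88, 32.14, 28.00], grand mean 27.818
SSB = Σnᵢ(x̄ᵢ−x̄)² = 255.541; SSW = ΣΣ(x−x̄ᵢ)² = 355.732
MSB = 255.541/2 = 127.7703; MSW = 355.732/19 = 18.7227
F = MSB/MSW = 6.8243
df = (2, 19)

test statistic = 6.824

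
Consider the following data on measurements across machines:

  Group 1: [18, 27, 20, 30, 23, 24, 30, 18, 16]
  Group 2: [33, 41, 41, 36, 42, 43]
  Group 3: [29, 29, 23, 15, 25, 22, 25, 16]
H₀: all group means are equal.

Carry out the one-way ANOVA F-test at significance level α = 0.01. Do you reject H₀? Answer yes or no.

reject H₀: yes

Group means [22.89, 39.33, 23.00], grand mean 27.217
SSB = Σnᵢ(x̄ᵢ−x̄)² = 1191.691; SSW = ΣΣ(x−x̄ᵢ)² = 494.222
MSB = 1191.691/2 = 595.8454; MSW = 494.222/20 = 24.7111
F = MSB/MSW = 24.1124
df = (2, 20)
p-value (upper-tail) = 0.00000
At α=0.01: p < α → reject H₀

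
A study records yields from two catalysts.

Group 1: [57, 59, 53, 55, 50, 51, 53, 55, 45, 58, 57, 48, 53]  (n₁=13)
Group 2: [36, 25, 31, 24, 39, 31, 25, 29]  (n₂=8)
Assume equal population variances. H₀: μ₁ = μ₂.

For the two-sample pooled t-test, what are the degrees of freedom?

df = n₁ + n₂ − 2 = 13 + 8 − 2 = 19

degrees of freedom = 19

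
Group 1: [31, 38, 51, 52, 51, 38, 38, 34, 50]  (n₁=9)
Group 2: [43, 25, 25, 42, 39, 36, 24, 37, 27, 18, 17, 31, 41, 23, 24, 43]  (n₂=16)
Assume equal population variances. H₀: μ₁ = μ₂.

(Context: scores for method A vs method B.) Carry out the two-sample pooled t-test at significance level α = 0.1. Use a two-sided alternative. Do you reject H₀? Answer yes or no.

reject H₀: yes

x̄₁=42.556, s₁=8.338, n₁=9
x̄₂=30.938, s₂=9.125, n₂=16
s_p² = [8·8.338² + 15·9.125²]/23 = 78.4852
SE = √(s_p²·(1/9+1/16)) = 3.6913
t = (42.556−30.938)/3.6913 = 3.1474
df = 23
p-value (two-sided) = 0.00451
At α=0.1: p < α → reject H₀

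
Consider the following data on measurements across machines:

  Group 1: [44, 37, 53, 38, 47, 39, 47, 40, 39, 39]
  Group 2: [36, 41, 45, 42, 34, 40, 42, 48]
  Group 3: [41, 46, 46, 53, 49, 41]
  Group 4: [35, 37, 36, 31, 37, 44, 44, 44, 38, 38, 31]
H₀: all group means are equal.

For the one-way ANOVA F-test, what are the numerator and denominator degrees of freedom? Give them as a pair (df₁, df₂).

k = 4 groups, N = 35 total
df = (k−1, N−k) = (4−1, 35−4) = (3, 31)

degrees of freedom = [3, 31]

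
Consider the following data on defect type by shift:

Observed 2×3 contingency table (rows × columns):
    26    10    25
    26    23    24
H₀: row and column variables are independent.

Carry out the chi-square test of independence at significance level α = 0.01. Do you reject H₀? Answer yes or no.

Row totals [61, 73], col totals [52, 33, 49], n=134
χ² = (26−23.67)²/23.67 + (10−15.02)²/15.02 + (25−22.31)²/22.31 + (26−28.33)²/28.33 + (23−17.98)²/17.98 + (24−26.69)²/26.69 = 4.0999
df = 2
p-value (upper-tail) = 0.12874
At α=0.01: p ≥ α → fail to reject H₀

reject H₀: no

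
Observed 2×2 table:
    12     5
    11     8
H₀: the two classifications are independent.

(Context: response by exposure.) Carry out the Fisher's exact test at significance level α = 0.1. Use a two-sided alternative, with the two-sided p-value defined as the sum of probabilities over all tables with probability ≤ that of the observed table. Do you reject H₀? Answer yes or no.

Margins: r₁=17, r₂=19, c₁=23, c₂=13, n=36
p_obs = C(17,12)·C(19,11)/C(36,23); sum pmf over tables with pmf ≤ p_obs
p-value (two-sided) = 0.50179
At α=0.1: p ≥ α → fail to reject H₀

reject H₀: no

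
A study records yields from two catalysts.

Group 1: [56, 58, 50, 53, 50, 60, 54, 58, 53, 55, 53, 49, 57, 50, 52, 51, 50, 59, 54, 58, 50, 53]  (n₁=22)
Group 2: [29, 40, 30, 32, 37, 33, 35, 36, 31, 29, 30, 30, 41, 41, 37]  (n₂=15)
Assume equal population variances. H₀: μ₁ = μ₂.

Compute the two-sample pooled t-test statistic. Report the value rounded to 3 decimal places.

test statistic = 15.375

x̄₁=53.773, s₁=3.408, n₁=22
x̄₂=34.067, s₂=4.383, n₂=15
s_p² = [21·3.408² + 14·4.383²]/35 = 14.6513
SE = √(s_p²·(1/22+1/15)) = 1.2817
t = (53.773−34.067)/1.2817 = 15.3751
df = 35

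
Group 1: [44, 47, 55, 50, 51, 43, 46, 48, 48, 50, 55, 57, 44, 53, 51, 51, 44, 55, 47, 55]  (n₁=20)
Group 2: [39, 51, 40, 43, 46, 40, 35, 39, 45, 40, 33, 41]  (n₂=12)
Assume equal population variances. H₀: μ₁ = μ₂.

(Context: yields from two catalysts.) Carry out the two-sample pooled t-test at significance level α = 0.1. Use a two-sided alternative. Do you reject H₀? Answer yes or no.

x̄₁=49.700, s₁=4.342, n₁=20
x̄₂=41.000, s₂=4.824, n₂=12
s_p² = [19·4.342² + 11·4.824²]/30 = 20.4733
SE = √(s_p²·(1/20+1/12)) = 1.6522
t = (49.700−41.000)/1.6522 = 5.2657
df = 30
p-value (two-sided) = 0.00001
At α=0.1: p < α → reject H₀

reject H₀: yes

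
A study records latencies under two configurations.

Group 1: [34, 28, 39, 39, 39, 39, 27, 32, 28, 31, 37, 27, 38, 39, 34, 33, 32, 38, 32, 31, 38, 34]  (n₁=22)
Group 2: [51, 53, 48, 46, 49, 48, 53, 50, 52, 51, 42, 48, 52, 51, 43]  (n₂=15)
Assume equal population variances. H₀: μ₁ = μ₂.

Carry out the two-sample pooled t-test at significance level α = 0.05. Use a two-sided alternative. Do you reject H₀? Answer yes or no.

reject H₀: yes

x̄₁=34.045, s₁=4.270, n₁=22
x̄₂=49.133, s₂=3.378, n₂=15
s_p² = [21·4.270² + 14·3.378²]/35 = 15.5054
SE = √(s_p²·(1/22+1/15)) = 1.3185
t = (34.045−49.133)/1.3185 = -11.4431
df = 35
p-value (two-sided) = 0.00000
At α=0.05: p < α → reject H₀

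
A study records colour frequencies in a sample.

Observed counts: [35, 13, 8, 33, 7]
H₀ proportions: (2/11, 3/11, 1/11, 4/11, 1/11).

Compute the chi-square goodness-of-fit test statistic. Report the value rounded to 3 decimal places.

n = 96; E_i = n·p_i = [17.45, 26.18, 8.73, 34.91, 8.73]
χ² = (35−17.45)²/17.45 + (13−26.18)²/26.18 + (8−8.73)²/8.73 + (33−34.91)²/34.91 + (7−8.73)²/8.73 = 24.7804
df = 4

test statistic = 24.780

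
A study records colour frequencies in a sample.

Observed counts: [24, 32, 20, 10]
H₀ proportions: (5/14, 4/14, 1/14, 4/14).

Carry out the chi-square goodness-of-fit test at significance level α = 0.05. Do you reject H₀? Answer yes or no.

n = 86; E_i = n·p_i = [30.71, 24.57, 6.14, 24.57]
χ² = (24−30.71)²/30.71 + (32−24.57)²/24.57 + (20−6.14)²/6.14 + (10−24.57)²/24.57 = 43.6140
df = 3
p-value (upper-tail) = 0.00000
At α=0.05: p < α → reject H₀

reject H₀: yes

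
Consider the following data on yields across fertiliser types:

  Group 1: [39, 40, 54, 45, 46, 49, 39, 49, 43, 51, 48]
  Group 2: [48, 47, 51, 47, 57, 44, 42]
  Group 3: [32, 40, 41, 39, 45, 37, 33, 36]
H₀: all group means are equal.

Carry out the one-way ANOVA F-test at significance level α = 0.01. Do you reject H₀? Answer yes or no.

Group means [45.73, 48.00, 37.88], grand mean 43.923
SSB = Σnᵢ(x̄ᵢ−x̄)² = 444.789; SSW = ΣΣ(x−x̄ᵢ)² = 527.057
MSB = 444.789/2 = 222.3947; MSW = 527.057/23 = 22.9155
F = MSB/MSW = 9.7050
df = (2, 23)
p-value (upper-tail) = 0.00088
At α=0.01: p < α → reject H₀

reject H₀: yes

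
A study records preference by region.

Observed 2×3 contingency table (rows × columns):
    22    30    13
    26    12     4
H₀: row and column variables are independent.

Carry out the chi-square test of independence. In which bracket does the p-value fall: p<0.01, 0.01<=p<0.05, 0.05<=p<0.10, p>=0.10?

p-value bracket: 0.01<=p<0.05

Row totals [65, 42], col totals [48, 42, 17], n=107
χ² = (22−29.16)²/29.16 + (30−25.51)²/25.51 + (13−10.33)²/10.33 + (26−18.84)²/18.84 + (12−16.49)²/16.49 + (4−6.67)²/6.67 = 8.2496
df = 2
p-value (upper-tail) = 0.01617
→ bracket: 0.01<=p<0.05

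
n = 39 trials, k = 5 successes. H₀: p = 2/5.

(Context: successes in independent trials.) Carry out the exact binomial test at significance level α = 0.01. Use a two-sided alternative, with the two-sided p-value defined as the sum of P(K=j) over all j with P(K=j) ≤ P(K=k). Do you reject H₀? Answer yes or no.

reject H₀: yes

Exact binomial: n=39, k=5, p₀=2/5=0.4000
P(X=j) = C(n,j)·p₀^j·(1−p₀)^(n−j); p = Σ P(X=j) over j with P(X=j) ≤ P(X=5)
p-value (two-sided) = 0.00042
At α=0.01: p < α → reject H₀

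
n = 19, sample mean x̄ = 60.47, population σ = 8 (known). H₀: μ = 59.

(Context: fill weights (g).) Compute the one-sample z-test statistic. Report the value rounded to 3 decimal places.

SE = σ/√n = 8/√19 = 1.8353
z = (x̄−μ₀)/SE = (60.47−59)/1.8353 = 0.8009

test statistic = 0.801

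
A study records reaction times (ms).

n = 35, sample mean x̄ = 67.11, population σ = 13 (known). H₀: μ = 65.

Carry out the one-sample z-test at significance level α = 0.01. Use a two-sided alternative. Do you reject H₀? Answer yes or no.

SE = σ/√n = 13/√35 = 2.1974
z = (x̄−μ₀)/SE = (67.11−65)/2.1974 = 0.9602
p-value (two-sided) = 0.33694
At α=0.01: p ≥ α → fail to reject H₀

reject H₀: no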